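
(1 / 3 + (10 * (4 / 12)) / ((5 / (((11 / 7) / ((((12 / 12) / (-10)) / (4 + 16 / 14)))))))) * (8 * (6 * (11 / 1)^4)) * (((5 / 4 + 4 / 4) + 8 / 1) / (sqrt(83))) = -18899247004 * sqrt(83) / 4067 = -42335956.36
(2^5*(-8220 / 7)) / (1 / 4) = -1052160 / 7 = -150308.57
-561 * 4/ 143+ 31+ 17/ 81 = 16340/ 1053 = 15.52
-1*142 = -142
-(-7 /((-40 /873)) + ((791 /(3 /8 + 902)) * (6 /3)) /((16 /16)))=-44621549 /288760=-154.53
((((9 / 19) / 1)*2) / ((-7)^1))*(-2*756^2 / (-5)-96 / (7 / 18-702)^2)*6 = -185641.77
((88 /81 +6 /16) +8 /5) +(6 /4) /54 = 3.09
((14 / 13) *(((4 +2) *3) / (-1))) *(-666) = 167832 / 13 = 12910.15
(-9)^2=81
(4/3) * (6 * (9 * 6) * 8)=3456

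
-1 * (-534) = 534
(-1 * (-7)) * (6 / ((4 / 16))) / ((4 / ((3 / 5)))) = 126 / 5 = 25.20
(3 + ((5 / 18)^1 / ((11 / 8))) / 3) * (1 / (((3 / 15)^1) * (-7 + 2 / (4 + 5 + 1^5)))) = -22775 / 10098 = -2.26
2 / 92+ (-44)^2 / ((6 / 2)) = 89059 / 138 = 645.36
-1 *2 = -2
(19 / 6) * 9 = 57 / 2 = 28.50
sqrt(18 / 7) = 3 * sqrt(14) / 7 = 1.60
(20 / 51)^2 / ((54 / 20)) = 0.06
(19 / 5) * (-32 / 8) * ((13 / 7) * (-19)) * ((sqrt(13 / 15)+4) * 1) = 18772 * sqrt(195) / 525+75088 / 35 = 2644.68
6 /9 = 2 /3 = 0.67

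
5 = 5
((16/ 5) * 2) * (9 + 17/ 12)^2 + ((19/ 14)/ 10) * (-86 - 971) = 99179/ 180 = 550.99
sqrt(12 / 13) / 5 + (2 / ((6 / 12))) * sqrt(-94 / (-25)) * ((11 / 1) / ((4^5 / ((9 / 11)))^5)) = 59049 * sqrt(94) / 20605375670103572480 + 2 * sqrt(39) / 65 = 0.19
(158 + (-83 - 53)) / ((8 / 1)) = 11 / 4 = 2.75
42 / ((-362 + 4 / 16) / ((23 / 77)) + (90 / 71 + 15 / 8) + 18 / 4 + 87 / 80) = -5486880 / 157074479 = -0.03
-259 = -259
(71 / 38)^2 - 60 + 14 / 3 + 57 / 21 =-1489759 / 30324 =-49.13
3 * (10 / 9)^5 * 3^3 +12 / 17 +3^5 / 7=14972735 / 86751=172.59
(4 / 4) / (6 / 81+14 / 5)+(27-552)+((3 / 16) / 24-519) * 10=-35476075 / 6208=-5714.57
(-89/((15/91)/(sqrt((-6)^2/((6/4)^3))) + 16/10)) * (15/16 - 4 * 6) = 21756505680/16942613 - 1120699125 * sqrt(6)/67770452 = 1243.62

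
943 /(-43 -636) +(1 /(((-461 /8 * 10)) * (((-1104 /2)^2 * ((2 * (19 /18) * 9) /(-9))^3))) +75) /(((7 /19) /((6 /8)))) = 2893963827081731 /19128616131520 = 151.29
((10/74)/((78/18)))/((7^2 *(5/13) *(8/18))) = 0.00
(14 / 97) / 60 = 7 / 2910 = 0.00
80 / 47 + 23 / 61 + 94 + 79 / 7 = 2154706 / 20069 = 107.36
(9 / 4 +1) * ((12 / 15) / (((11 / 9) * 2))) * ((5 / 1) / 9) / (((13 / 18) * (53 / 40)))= 360 / 583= 0.62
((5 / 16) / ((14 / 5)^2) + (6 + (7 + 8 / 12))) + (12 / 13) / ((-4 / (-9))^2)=2247899 / 122304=18.38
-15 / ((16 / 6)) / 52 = -45 / 416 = -0.11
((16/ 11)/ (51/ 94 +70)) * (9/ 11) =13536/ 802351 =0.02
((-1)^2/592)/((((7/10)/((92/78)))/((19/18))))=2185/727272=0.00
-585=-585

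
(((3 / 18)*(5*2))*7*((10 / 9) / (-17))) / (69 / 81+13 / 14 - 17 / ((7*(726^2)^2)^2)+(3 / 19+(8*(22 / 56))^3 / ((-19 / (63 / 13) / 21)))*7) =637289375323972974252249600 / 970371708718053704940386800429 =0.00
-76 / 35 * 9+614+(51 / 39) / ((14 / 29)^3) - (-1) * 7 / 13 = 108196481 / 178360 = 606.62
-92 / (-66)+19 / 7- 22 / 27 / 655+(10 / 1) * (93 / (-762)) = 499197472 / 172941615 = 2.89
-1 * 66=-66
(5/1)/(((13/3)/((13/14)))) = 15/14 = 1.07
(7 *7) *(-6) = -294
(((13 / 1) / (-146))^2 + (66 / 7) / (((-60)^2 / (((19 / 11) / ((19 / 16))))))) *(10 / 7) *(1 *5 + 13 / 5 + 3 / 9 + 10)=0.30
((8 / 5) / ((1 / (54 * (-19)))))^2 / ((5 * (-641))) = -67371264 / 80125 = -840.83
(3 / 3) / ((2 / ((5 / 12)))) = 5 / 24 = 0.21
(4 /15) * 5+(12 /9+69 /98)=991 /294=3.37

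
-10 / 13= -0.77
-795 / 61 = -13.03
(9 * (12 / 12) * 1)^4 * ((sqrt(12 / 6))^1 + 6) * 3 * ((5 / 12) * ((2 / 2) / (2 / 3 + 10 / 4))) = 98415 * sqrt(2) / 38 + 295245 / 19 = 19201.84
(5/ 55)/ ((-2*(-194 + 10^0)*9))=1/ 38214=0.00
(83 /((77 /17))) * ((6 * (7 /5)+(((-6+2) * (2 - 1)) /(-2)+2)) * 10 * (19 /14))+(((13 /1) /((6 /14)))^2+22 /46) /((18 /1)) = 3147956813 /1004157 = 3134.92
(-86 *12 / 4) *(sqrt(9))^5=-62694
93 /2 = 46.50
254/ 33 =7.70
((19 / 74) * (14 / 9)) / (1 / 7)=931 / 333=2.80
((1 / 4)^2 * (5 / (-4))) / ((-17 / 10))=25 / 544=0.05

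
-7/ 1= -7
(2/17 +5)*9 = 783/17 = 46.06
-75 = -75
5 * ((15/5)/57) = 5/19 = 0.26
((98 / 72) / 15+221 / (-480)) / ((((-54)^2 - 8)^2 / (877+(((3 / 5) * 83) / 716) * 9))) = -0.00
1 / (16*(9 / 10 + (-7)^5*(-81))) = 5 / 108909432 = 0.00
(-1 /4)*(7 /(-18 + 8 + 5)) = 7 /20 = 0.35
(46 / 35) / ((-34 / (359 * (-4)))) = 33028 / 595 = 55.51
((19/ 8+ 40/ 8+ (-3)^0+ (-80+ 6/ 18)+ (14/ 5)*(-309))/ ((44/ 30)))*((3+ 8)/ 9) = -112379/ 144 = -780.41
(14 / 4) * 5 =35 / 2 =17.50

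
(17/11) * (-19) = -323/11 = -29.36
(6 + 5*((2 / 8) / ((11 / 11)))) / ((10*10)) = 29 / 400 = 0.07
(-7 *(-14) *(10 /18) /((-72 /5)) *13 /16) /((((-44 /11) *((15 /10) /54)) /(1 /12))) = 15925 /6912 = 2.30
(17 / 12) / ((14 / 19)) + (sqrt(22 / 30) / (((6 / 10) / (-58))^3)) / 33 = 323 / 168 - 4877800 *sqrt(165) / 2673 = -23438.58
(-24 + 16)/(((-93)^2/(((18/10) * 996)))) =-7968/4805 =-1.66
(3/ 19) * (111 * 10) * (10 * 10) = 333000/ 19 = 17526.32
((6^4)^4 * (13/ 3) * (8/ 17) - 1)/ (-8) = -97798476791791/ 136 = -719106446998.46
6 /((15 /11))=22 /5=4.40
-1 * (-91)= 91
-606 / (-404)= 3 / 2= 1.50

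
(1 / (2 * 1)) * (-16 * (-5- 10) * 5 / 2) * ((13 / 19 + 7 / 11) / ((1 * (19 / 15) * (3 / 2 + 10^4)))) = 2484000 / 79431913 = 0.03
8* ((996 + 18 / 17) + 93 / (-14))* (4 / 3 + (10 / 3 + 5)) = 9114468 / 119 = 76592.17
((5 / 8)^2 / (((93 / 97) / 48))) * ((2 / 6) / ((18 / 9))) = 2425 / 744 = 3.26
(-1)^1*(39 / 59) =-0.66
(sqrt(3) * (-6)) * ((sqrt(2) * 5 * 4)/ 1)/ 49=-120 * sqrt(6)/ 49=-6.00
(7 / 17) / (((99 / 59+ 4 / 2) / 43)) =2537 / 527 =4.81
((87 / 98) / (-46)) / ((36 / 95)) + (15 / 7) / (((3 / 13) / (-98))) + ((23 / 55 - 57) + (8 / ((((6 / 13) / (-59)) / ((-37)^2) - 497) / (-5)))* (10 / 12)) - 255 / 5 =-526652613402913003 / 517561298759120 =-1017.57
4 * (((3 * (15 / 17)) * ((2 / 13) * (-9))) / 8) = -405 / 221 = -1.83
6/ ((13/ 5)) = 30/ 13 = 2.31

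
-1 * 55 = -55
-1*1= -1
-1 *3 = -3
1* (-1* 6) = -6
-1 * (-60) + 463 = 523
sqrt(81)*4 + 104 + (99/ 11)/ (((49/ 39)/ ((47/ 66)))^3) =177434609459/ 1252726552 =141.64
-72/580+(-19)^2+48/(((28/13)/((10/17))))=6453113/17255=373.99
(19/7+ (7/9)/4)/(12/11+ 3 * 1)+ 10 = 121463/11340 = 10.71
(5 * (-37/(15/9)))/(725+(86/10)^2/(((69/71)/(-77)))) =191475/8857858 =0.02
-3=-3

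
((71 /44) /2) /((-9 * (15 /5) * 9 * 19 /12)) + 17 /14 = 143648 /118503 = 1.21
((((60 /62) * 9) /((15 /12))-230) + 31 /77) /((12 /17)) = -3011363 /9548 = -315.39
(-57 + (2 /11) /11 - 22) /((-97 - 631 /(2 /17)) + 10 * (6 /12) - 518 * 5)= 19114 /1947011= 0.01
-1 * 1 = -1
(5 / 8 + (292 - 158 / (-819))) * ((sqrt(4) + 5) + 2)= 1918543 / 728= 2635.36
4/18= 2/9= 0.22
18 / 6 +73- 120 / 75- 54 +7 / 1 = 137 / 5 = 27.40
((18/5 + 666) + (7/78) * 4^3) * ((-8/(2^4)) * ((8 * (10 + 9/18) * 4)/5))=-7374752/325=-22691.54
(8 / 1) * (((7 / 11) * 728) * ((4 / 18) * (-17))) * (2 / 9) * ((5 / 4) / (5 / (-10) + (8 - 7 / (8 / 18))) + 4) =-352072448 / 29403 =-11974.03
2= 2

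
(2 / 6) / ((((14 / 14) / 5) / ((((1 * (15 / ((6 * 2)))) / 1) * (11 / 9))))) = 275 / 108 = 2.55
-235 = -235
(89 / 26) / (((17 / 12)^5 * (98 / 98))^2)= 2755322707968 / 26207920705837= 0.11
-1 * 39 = -39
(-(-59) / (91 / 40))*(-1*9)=-21240 / 91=-233.41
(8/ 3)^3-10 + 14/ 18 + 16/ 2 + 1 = 506/ 27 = 18.74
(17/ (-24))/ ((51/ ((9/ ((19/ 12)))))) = -3/ 38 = -0.08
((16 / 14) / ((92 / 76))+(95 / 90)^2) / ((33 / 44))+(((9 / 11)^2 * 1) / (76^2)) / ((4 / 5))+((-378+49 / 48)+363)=-11.23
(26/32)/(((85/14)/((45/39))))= 21/136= 0.15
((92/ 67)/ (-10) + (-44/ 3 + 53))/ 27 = 38387/ 27135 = 1.41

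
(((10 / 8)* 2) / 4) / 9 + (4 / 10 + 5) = 1969 / 360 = 5.47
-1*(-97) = 97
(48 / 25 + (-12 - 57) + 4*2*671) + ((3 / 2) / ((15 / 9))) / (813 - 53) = 40287001 / 7600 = 5300.92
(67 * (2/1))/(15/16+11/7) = 15008/281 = 53.41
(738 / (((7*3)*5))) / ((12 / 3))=123 / 70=1.76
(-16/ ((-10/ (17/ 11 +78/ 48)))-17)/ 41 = -16/ 55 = -0.29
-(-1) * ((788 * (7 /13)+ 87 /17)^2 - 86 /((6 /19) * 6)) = 162078526265 /879138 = 184360.73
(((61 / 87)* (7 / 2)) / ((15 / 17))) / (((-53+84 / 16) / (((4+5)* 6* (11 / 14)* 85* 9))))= -10471626 / 5539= -1890.53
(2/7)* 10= 20/7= 2.86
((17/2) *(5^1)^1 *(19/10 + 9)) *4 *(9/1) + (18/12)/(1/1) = 33357/2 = 16678.50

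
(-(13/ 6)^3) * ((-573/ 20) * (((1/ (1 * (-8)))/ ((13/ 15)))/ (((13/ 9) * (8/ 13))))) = -47.28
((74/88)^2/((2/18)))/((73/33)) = 36963/12848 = 2.88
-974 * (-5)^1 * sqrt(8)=9740 * sqrt(2)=13774.44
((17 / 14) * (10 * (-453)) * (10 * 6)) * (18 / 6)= -6930900 / 7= -990128.57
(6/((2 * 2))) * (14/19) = 21/19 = 1.11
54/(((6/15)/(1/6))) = 45/2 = 22.50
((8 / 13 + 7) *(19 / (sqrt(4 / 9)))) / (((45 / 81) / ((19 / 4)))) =964953 / 520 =1855.68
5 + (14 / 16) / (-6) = 233 / 48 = 4.85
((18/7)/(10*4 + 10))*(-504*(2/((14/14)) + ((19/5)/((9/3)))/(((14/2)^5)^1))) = -108913464/2100875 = -51.84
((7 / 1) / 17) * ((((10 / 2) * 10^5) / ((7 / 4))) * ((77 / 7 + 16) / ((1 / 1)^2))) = 3176470.59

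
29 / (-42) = -29 / 42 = -0.69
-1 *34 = -34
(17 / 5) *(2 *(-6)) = -204 / 5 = -40.80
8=8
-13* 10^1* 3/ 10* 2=-78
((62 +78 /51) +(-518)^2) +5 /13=59313729 /221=268387.91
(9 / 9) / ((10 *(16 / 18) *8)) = 9 / 640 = 0.01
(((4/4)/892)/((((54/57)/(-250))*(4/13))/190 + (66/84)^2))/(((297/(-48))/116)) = -266750120000/7835228787969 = -0.03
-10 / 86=-5 / 43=-0.12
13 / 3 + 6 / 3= 19 / 3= 6.33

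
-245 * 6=-1470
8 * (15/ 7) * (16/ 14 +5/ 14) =180/ 7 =25.71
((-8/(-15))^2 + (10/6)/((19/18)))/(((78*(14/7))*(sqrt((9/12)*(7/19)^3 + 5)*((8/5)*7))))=569*sqrt(2625971)/1940454360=0.00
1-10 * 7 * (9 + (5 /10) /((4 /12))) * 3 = -2204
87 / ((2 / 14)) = 609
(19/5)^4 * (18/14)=1172889/4375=268.09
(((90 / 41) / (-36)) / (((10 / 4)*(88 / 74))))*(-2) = 37 / 902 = 0.04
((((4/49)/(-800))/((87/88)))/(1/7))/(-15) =11/228375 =0.00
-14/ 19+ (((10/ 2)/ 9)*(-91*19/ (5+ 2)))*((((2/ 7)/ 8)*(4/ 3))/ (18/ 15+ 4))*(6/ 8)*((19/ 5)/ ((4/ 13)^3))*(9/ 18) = -76249283/ 1225728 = -62.21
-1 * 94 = -94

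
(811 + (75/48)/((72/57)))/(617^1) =311899/236928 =1.32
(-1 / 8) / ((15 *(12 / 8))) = -1 / 180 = -0.01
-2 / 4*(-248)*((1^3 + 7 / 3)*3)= 1240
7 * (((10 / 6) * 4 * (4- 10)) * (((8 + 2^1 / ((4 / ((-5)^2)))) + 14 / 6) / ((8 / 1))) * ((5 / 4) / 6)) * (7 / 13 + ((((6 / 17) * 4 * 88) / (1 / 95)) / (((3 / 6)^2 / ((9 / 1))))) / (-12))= 187600562975 / 31824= 5894939.76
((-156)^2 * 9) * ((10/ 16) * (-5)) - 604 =-685054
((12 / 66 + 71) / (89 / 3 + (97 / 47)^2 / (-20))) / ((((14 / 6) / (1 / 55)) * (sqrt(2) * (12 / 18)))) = 46700469 * sqrt(2) / 3306512671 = 0.02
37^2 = 1369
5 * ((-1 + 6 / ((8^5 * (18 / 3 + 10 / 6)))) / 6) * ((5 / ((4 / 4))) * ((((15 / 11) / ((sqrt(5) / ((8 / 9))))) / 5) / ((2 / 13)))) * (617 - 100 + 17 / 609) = -1518.09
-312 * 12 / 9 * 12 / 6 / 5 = -166.40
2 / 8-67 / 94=-87 / 188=-0.46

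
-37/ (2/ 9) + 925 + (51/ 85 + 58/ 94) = 357067/ 470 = 759.72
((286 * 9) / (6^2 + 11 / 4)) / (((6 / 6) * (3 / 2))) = 6864 / 155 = 44.28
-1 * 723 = -723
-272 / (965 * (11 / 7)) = -1904 / 10615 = -0.18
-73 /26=-2.81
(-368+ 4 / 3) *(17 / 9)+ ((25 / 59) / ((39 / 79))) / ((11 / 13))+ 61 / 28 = -338249797 / 490644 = -689.40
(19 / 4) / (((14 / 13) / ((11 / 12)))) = 2717 / 672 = 4.04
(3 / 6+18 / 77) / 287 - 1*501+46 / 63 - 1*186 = -272984773 / 397782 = -686.27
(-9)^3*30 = -21870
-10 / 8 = -5 / 4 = -1.25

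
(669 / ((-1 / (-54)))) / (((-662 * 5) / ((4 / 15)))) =-24084 / 8275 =-2.91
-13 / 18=-0.72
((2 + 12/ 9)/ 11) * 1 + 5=175/ 33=5.30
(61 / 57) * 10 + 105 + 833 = 54076 / 57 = 948.70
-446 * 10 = -4460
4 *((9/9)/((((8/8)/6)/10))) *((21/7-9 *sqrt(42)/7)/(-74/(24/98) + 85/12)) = -8640/3541 + 25920 *sqrt(42)/24787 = 4.34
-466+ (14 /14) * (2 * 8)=-450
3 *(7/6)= 7/2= 3.50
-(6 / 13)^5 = -7776 / 371293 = -0.02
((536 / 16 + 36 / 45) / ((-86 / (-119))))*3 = 122451 / 860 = 142.38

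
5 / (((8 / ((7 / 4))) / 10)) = 175 / 16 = 10.94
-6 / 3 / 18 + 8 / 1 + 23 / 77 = 5674 / 693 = 8.19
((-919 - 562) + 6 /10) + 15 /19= -140563 /95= -1479.61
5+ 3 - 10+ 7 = 5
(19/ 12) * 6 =19/ 2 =9.50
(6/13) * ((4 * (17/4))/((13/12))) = 1224/169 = 7.24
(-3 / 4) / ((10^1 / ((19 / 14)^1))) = -57 / 560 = -0.10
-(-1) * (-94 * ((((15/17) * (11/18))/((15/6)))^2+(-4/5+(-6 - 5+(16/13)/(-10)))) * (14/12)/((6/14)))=924843346/304317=3039.08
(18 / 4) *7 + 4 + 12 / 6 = 37.50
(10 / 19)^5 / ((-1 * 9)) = -100000 / 22284891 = -0.00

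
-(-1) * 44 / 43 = 44 / 43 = 1.02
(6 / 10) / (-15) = -1 / 25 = -0.04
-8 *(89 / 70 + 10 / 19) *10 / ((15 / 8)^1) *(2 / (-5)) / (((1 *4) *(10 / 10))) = 25504 / 3325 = 7.67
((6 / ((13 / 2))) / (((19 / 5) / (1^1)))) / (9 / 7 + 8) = 84 / 3211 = 0.03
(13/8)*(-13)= -169/8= -21.12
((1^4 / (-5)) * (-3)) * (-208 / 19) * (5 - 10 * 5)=5616 / 19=295.58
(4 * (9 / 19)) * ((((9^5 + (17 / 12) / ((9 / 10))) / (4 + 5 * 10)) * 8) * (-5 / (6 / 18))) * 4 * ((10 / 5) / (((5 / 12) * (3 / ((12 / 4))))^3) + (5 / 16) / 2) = -354641095627 / 12825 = -27652327.14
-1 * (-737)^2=-543169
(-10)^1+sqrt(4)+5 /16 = -123 /16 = -7.69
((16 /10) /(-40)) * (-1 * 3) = 3 /25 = 0.12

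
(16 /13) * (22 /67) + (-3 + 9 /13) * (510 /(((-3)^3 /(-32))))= -280288 /201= -1394.47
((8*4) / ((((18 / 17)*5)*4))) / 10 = 34 / 225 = 0.15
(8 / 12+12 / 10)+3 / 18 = 61 / 30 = 2.03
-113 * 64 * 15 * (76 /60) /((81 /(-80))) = 10992640 /81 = 135711.60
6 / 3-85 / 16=-53 / 16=-3.31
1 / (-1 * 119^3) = -1 / 1685159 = -0.00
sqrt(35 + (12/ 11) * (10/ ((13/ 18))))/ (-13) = -sqrt(1024595)/ 1859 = -0.54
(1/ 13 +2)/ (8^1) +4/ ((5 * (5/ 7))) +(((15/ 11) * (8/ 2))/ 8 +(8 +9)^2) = 8324357/ 28600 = 291.06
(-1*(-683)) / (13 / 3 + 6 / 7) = 14343 / 109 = 131.59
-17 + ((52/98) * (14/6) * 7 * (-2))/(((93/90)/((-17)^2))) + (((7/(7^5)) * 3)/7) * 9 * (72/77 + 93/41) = -4864.74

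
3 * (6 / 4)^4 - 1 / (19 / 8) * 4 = 4105 / 304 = 13.50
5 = 5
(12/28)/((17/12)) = 36/119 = 0.30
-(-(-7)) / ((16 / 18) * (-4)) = 63 / 32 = 1.97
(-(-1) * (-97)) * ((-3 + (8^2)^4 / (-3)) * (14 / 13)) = 22783471550 / 39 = 584191578.21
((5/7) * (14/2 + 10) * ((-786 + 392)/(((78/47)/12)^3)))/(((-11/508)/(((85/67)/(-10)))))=-120110602734880/11334323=-10597068.99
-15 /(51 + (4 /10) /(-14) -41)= -1.50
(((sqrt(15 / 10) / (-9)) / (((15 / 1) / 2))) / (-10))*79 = 79*sqrt(6) / 1350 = 0.14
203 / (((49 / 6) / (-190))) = -33060 / 7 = -4722.86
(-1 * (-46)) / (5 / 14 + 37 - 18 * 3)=-644 / 233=-2.76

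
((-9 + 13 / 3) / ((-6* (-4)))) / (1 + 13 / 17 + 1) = -119 / 1692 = -0.07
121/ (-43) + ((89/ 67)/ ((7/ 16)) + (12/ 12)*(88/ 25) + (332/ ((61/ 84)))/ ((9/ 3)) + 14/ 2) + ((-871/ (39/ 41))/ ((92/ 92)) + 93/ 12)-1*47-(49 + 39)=-324688518953/ 369056100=-879.78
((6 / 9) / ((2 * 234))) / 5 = 1 / 3510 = 0.00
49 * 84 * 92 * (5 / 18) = 315560 / 3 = 105186.67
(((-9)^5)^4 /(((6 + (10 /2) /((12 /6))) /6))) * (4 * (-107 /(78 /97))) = -1009475278396414912204632 /221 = -4567761440707759783731.37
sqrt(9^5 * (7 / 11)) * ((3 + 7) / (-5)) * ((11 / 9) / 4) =-27 * sqrt(77) / 2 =-118.46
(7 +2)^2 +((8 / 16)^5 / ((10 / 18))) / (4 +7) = 142569 / 1760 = 81.01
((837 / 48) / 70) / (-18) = -31 / 2240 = -0.01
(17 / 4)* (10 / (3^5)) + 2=1057 / 486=2.17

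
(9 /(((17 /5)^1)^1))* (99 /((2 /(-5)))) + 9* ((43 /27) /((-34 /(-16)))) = -66137 /102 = -648.40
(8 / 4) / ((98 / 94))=94 / 49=1.92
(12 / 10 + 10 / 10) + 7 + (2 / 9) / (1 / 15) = 188 / 15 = 12.53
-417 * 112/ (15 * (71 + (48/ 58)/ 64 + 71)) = -3611776/ 164735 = -21.92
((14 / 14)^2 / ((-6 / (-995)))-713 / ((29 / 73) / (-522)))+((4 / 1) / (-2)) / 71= 399182365 / 426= 937047.81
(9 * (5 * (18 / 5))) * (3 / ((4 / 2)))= 243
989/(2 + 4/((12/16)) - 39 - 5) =-2967/110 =-26.97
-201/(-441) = 67/147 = 0.46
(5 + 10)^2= 225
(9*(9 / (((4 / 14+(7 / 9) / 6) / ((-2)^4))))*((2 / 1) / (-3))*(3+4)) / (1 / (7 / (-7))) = 2286144 / 157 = 14561.43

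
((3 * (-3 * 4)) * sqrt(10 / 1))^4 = 167961600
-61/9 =-6.78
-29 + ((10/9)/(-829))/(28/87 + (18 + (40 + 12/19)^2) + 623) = -5192322610859/179045603661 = -29.00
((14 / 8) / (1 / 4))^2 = 49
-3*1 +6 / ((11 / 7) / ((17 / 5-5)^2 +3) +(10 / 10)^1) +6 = 1597 / 208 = 7.68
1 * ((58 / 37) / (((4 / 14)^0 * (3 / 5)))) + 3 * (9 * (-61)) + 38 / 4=-1634.89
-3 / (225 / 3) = -1 / 25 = -0.04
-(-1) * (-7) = -7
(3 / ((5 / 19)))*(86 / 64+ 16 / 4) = 9747 / 160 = 60.92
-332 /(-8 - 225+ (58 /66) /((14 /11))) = 13944 /9757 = 1.43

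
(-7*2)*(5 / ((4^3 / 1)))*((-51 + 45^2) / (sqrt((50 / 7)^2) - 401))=80605 / 14704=5.48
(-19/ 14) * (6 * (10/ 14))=-285/ 49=-5.82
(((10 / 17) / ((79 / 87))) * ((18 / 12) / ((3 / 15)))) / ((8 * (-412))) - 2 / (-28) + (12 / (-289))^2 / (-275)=2928312841103 / 41863999223200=0.07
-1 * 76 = -76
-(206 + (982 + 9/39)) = -15447/13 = -1188.23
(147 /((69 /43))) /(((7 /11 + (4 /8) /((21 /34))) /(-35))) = -17035095 /7682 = -2217.53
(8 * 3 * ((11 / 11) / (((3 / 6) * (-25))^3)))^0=1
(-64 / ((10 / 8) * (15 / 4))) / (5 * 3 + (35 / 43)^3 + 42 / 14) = -81415168 / 110550075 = -0.74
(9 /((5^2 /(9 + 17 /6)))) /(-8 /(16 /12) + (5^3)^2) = 213 /780950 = 0.00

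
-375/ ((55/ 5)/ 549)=-205875/ 11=-18715.91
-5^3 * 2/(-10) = 25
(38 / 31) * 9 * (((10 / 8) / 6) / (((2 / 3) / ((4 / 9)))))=95 / 62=1.53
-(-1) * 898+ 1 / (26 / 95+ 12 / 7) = 1187821 / 1322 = 898.50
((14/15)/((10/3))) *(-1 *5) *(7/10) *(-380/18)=931/45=20.69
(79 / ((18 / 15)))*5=1975 / 6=329.17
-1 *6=-6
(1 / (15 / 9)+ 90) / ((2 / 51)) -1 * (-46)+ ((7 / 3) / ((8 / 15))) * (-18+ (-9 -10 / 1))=87777 / 40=2194.42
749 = 749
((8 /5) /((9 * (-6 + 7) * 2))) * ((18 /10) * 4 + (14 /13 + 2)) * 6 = 5344 /975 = 5.48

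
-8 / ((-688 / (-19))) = -0.22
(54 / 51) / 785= 18 / 13345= 0.00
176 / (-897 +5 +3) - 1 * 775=-689151 / 889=-775.20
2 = 2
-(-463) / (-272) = -463 / 272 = -1.70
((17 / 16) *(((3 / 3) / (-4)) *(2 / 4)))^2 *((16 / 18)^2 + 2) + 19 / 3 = 4235153 / 663552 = 6.38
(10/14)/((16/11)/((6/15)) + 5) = 11/133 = 0.08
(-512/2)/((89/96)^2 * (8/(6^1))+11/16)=-1769472/12673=-139.63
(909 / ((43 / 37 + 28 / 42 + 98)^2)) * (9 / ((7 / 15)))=1511971515 / 859519927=1.76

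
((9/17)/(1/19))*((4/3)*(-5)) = -1140/17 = -67.06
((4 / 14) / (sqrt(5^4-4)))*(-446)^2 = 2280.64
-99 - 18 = -117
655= 655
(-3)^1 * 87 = -261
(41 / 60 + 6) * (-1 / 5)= -1.34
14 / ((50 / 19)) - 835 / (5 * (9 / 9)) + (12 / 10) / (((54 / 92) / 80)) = 422 / 225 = 1.88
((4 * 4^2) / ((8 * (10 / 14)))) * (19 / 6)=35.47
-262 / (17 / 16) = -4192 / 17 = -246.59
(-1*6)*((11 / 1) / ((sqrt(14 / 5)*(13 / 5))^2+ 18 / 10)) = -8250 / 2591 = -3.18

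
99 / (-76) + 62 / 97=-0.66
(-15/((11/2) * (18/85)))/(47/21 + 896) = -2975/207493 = -0.01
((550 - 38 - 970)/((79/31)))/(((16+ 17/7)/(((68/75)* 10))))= -88.42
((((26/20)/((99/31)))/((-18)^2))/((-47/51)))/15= -0.00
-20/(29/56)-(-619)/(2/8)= 70684/29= 2437.38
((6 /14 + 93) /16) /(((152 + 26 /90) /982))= 7225065 /191884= 37.65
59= 59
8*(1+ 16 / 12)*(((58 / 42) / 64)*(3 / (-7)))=-29 / 168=-0.17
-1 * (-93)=93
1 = 1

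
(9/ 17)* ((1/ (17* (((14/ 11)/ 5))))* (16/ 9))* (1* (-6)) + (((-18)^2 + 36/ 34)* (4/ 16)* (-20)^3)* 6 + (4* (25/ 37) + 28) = -291969535552/ 74851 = -3900676.48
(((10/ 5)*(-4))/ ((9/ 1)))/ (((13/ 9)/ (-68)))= 544/ 13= 41.85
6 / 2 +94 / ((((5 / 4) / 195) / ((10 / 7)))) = 146661 / 7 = 20951.57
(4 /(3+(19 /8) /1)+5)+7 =548 /43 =12.74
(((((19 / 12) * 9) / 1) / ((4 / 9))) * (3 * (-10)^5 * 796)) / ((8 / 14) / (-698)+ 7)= -18704890575000 / 17099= -1093917221.77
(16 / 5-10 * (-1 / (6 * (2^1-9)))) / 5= 311 / 525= 0.59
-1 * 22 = -22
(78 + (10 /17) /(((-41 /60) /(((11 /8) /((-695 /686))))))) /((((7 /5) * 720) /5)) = 798965 /2034543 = 0.39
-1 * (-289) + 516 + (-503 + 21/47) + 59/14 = 201783/658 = 306.66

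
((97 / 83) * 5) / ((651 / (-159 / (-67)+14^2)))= 1.78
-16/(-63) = 16/63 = 0.25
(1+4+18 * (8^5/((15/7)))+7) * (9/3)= 4128948/5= 825789.60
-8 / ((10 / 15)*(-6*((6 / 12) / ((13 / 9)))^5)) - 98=17975950 / 59049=304.42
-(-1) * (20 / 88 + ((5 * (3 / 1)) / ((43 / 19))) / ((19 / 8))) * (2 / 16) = 2855 / 7568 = 0.38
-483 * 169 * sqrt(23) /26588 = -3549 * sqrt(23) /1156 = -14.72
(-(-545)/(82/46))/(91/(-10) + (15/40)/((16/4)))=-2005600/59081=-33.95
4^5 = 1024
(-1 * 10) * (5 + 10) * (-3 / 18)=25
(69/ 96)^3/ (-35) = -12167/ 1146880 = -0.01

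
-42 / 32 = -21 / 16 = -1.31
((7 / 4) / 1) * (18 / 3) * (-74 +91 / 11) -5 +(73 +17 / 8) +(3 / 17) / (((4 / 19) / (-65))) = -674.50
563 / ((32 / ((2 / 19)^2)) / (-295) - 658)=-166085 / 196998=-0.84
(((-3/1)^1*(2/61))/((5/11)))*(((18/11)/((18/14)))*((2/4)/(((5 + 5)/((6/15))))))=-42/7625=-0.01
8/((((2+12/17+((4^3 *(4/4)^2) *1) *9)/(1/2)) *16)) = 17/39352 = 0.00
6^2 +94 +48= 178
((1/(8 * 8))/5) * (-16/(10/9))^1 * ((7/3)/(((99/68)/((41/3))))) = -4879/4950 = -0.99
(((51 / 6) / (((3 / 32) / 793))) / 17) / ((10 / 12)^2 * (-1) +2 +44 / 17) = 2588352 / 2383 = 1086.17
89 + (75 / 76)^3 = 39490739 / 438976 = 89.96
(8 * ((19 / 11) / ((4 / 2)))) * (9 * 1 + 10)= 1444 / 11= 131.27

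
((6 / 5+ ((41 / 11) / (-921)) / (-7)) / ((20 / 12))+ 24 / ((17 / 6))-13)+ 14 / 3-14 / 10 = -16347733 / 30139725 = -0.54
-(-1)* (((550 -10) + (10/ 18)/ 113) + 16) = 565457/ 1017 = 556.00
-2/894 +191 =85376/447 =191.00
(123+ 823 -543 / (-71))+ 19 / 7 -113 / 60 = 28462559 / 29820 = 954.48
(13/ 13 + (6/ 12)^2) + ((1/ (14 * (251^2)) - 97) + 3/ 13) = -2190481743/ 22932364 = -95.52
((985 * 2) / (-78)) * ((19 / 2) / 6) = -39.99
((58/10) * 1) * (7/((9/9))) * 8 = 1624/5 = 324.80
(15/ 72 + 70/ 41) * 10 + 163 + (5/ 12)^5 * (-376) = 226275757/ 1275264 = 177.43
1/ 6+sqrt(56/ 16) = 1/ 6+sqrt(14)/ 2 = 2.04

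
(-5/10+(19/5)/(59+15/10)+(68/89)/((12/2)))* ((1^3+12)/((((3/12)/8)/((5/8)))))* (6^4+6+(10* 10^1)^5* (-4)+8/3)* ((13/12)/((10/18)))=1015044386892634501/161535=6283742760965.95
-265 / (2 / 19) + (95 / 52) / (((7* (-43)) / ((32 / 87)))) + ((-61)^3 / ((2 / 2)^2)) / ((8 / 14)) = -544327724887 / 1361724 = -399734.25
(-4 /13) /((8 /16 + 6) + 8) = -8 /377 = -0.02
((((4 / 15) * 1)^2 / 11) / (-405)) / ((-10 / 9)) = 8 / 556875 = 0.00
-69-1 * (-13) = -56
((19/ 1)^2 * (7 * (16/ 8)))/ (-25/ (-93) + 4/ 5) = 335730/ 71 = 4728.59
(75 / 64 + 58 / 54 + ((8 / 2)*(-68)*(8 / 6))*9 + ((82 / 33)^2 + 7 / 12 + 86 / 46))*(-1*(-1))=-15644364281 / 4809024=-3253.13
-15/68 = -0.22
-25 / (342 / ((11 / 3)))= -275 / 1026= -0.27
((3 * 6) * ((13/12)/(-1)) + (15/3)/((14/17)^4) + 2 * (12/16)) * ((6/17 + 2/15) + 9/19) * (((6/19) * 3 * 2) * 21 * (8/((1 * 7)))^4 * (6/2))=-35218847222784/25270416955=-1393.68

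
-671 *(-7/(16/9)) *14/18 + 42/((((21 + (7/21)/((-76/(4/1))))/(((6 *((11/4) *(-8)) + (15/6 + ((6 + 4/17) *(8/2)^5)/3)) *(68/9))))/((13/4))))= 110732279/1104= 100300.98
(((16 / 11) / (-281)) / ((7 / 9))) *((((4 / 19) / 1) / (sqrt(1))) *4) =-2304 / 411103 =-0.01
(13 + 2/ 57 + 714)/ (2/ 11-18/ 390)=29630315/ 5529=5359.07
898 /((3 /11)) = 9878 /3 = 3292.67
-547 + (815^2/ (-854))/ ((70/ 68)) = -3893348/ 2989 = -1302.56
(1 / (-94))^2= 1 / 8836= 0.00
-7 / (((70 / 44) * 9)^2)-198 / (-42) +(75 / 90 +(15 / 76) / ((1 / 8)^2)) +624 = 345891433 / 538650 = 642.15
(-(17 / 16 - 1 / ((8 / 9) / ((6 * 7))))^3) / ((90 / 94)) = 18968420693 / 184320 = 102910.27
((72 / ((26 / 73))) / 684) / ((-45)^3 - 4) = -73 / 22508863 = -0.00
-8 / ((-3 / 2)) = 5.33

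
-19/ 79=-0.24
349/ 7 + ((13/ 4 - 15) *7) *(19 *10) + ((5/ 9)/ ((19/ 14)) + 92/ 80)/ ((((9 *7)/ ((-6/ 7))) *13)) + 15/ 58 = -1476214182127/ 94766490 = -15577.39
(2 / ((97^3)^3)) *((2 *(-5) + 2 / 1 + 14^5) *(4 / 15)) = 1434176 / 3801155293272826085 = 0.00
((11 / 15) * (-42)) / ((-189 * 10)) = 11 / 675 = 0.02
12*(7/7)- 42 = -30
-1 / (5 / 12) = -12 / 5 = -2.40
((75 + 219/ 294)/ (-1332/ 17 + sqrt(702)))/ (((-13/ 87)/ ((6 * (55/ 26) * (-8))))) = -13748606520/ 18536063-526410610 * sqrt(78)/ 18536063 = -992.54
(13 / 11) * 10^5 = 1300000 / 11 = 118181.82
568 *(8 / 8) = 568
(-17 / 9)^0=1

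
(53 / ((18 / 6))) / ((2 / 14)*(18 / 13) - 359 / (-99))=159159 / 34451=4.62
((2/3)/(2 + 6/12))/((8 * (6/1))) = 1/180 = 0.01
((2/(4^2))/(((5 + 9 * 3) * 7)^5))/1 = 1/4511594708992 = 0.00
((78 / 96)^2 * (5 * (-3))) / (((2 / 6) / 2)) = -59.41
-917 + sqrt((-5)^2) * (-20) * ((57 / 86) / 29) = -1146349 / 1247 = -919.29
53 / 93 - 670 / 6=-3444 / 31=-111.10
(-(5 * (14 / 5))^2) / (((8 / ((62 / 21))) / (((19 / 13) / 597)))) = -4123 / 23283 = -0.18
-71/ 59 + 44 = 2525/ 59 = 42.80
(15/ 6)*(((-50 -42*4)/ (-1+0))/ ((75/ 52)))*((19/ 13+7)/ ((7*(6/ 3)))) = 4796/ 21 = 228.38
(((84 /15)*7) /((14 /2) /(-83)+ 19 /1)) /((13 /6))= 0.96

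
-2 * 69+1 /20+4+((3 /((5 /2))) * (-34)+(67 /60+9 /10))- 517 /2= -12937 /30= -431.23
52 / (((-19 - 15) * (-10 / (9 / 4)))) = 117 / 340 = 0.34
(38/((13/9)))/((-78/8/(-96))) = 43776/169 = 259.03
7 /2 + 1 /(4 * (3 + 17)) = 281 /80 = 3.51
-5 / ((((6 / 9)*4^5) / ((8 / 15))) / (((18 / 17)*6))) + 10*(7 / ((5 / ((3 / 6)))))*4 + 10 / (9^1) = 284813 / 9792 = 29.09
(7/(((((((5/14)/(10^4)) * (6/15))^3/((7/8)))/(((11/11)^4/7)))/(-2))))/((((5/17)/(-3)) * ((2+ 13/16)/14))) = 91430080000000000/3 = 30476693333333333.33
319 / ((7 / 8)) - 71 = 2055 / 7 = 293.57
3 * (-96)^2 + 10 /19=525322 /19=27648.53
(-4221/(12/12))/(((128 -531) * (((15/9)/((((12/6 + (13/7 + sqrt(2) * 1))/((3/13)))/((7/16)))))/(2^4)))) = 154368 * sqrt(2)/155 + 4167936/1085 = 5249.86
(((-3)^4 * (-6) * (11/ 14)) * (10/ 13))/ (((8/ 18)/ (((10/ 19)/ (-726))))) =18225/ 38038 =0.48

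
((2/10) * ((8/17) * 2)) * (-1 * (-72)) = 1152/85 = 13.55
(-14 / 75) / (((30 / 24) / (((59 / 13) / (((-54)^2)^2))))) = -413 / 5181549750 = -0.00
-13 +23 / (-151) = -1986 / 151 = -13.15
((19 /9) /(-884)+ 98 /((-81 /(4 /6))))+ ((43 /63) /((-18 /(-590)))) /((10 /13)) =42516367 /1503684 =28.27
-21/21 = -1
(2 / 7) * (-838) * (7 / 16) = -419 / 4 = -104.75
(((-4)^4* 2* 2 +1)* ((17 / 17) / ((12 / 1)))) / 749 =1025 / 8988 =0.11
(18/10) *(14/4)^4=21609/80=270.11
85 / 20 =17 / 4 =4.25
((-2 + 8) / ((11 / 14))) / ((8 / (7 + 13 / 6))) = 35 / 4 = 8.75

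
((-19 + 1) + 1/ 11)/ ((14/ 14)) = -197/ 11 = -17.91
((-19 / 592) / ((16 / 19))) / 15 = -361 / 142080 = -0.00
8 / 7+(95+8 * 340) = 19713 / 7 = 2816.14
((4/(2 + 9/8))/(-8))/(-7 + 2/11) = 44/1875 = 0.02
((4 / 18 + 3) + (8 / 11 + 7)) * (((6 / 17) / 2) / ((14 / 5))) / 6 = 1355 / 11781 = 0.12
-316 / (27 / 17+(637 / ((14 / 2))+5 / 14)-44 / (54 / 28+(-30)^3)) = -28426593384 / 8361287341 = -3.40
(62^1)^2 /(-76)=-961 /19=-50.58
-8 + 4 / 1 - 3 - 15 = -22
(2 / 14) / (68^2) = 1 / 32368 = 0.00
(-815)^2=664225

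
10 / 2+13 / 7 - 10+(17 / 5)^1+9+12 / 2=534 / 35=15.26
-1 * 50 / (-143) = 50 / 143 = 0.35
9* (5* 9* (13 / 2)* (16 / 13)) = 3240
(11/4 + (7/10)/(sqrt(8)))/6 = 7 * sqrt(2)/240 + 11/24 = 0.50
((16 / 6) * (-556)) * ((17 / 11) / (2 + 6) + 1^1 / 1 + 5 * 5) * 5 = -194178.79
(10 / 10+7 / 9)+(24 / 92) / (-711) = 29066 / 16353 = 1.78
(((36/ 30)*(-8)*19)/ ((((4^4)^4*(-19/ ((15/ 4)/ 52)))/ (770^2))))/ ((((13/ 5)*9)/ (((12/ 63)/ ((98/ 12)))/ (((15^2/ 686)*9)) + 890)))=0.00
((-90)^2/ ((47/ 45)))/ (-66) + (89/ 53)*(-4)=-3403802/ 27401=-124.22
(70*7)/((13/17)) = 8330/13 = 640.77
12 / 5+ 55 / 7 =359 / 35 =10.26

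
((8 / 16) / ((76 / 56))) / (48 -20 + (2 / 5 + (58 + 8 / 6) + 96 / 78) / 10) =6825 / 631636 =0.01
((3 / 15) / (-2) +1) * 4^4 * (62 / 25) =71424 / 125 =571.39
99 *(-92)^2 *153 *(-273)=-34999748784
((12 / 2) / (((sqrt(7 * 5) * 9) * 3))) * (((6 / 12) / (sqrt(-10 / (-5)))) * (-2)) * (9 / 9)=-sqrt(70) / 315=-0.03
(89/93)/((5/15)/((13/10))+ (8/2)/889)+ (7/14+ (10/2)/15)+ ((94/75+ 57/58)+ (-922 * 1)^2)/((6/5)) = 518493459684131/731911860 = 708409.70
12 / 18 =2 / 3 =0.67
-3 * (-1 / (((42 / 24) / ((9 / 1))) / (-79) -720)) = -8532 / 2047687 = -0.00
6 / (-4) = -3 / 2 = -1.50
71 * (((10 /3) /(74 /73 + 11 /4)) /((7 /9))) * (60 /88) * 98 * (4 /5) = 7463520 /1727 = 4321.67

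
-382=-382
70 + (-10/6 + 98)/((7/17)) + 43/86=12787/42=304.45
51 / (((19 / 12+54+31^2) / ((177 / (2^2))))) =27081 / 12199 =2.22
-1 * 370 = -370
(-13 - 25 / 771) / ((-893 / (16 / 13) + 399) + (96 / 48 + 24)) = 160768 / 3707739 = 0.04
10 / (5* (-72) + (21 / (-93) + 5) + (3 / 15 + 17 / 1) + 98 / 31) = -775 / 25952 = -0.03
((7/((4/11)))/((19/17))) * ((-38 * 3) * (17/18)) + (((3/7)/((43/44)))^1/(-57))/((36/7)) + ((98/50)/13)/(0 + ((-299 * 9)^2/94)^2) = -103282768839435476181623/55695511896616718100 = -1854.42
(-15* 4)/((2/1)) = -30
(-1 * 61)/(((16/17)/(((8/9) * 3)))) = -1037/6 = -172.83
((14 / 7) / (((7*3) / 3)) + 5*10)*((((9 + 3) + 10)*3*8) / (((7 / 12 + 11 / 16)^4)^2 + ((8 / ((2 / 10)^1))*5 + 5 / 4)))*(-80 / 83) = -418983067473810554880 / 3406279537119329381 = -123.00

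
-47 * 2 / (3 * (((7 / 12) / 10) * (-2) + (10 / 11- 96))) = 0.33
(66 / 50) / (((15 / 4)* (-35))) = -44 / 4375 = -0.01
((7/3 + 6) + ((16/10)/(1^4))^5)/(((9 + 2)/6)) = 32078/3125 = 10.26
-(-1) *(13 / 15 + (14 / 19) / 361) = 89377 / 102885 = 0.87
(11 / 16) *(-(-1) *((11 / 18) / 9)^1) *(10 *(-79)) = -47795 / 1296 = -36.88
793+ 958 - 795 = 956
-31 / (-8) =31 / 8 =3.88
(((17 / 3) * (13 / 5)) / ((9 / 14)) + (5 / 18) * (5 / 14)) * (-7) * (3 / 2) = -87007 / 360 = -241.69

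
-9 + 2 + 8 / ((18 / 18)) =1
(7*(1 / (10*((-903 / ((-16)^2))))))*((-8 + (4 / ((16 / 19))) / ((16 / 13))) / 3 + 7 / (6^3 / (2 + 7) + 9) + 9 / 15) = 11998 / 106425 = 0.11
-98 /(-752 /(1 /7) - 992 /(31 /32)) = 49 /3144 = 0.02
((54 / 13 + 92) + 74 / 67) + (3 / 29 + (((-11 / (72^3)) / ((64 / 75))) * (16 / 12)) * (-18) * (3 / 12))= 3263702056369 / 33521319936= 97.36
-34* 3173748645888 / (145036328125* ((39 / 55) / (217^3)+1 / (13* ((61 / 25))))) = -369933082835240183390208 / 15675315820172734375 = -23599.72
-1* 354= -354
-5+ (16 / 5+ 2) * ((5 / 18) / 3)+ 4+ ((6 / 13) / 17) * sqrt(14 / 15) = -14 / 27+ 2 * sqrt(210) / 1105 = -0.49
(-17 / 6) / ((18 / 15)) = -85 / 36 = -2.36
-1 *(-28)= 28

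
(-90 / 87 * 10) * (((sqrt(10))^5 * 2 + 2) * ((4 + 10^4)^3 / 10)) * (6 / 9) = -4004801920256000 * sqrt(10) / 29 - 40048019202560 / 29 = -438080816035432.28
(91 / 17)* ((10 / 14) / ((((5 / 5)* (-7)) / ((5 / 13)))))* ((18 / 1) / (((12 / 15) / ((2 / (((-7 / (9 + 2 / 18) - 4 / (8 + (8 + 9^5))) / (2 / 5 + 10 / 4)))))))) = 35.68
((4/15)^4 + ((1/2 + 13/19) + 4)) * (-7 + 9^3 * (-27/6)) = -2625490339/153900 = -17059.72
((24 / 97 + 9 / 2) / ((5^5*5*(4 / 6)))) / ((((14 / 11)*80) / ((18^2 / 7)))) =2461833 / 11882500000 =0.00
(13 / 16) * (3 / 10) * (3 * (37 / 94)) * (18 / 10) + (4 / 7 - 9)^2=263680289 / 3684800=71.56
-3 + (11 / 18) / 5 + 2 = -79 / 90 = -0.88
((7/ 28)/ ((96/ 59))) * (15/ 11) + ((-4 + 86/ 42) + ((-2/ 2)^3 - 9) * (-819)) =242110387/ 29568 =8188.26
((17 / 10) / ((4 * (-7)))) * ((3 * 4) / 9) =-17 / 210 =-0.08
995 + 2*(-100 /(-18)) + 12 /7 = 63493 /63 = 1007.83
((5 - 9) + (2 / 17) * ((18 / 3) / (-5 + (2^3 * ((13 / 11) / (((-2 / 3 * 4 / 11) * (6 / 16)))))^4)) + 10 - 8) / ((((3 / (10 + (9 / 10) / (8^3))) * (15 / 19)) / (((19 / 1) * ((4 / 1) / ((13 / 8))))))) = -2828084642234153 / 7159534081200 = -395.01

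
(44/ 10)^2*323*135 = 4220964/ 5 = 844192.80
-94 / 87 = -1.08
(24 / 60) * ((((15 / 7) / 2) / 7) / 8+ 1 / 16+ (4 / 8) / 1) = 57 / 245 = 0.23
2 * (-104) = -208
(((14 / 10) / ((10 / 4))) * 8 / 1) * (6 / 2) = 336 / 25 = 13.44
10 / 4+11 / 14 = 3.29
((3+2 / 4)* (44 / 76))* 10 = 385 / 19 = 20.26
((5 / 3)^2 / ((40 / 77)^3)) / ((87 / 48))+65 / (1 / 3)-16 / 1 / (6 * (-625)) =1074988897 / 5220000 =205.94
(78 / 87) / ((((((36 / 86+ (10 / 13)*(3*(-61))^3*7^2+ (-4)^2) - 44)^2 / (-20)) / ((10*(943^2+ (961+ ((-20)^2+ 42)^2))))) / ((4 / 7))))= -62998231974600 / 30221340814849754561741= -0.00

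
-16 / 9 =-1.78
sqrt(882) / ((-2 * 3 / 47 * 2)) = -329 * sqrt(2) / 4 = -116.32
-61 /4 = -15.25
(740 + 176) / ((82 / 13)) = 5954 / 41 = 145.22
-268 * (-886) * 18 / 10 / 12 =178086 / 5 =35617.20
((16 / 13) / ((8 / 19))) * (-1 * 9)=-342 / 13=-26.31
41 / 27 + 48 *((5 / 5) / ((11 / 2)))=3043 / 297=10.25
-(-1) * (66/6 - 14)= -3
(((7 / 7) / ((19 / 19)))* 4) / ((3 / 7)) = 28 / 3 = 9.33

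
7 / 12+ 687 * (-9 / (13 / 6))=-445085 / 156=-2853.11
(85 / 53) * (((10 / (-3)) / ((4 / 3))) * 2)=-425 / 53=-8.02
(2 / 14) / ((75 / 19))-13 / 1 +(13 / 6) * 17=25063 / 1050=23.87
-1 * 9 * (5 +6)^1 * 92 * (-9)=81972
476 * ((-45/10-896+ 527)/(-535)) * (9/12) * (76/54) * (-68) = -12761084/535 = -23852.49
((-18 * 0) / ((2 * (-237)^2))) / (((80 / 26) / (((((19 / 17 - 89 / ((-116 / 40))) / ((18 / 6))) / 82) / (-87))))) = 0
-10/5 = -2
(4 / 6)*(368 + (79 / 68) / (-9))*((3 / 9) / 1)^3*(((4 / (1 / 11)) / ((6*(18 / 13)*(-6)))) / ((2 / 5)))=-160972955 / 8030664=-20.04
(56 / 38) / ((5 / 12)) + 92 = 9076 / 95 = 95.54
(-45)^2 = 2025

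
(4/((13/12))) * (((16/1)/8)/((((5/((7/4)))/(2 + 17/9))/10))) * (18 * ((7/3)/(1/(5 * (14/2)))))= 1920800/13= 147753.85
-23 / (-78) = 0.29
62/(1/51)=3162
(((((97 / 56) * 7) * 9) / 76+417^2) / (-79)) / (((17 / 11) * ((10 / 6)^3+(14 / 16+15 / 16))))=-2854585395 / 12911602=-221.09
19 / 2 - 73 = -127 / 2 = -63.50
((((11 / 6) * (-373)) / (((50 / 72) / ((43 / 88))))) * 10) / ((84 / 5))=-16039 / 56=-286.41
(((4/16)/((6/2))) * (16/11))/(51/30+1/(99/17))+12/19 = 24516/35207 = 0.70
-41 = -41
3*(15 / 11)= 45 / 11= 4.09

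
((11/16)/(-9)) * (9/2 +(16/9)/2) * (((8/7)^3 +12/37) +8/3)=-45536359/24671304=-1.85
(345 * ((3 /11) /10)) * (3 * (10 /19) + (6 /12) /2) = 28773 /1672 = 17.21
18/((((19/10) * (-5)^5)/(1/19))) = -36/225625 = -0.00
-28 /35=-4 /5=-0.80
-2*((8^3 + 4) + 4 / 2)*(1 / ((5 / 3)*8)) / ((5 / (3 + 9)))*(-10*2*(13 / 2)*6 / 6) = 121212 / 5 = 24242.40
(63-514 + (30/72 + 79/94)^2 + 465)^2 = 24562183800625/101185065216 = 242.75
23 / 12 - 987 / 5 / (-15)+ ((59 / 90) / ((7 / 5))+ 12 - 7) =129433 / 6300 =20.54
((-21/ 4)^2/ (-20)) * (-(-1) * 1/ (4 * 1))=-441/ 1280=-0.34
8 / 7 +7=8.14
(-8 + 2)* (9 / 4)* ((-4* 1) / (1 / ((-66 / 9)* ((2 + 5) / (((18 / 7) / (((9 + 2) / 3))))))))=-11858 / 3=-3952.67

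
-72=-72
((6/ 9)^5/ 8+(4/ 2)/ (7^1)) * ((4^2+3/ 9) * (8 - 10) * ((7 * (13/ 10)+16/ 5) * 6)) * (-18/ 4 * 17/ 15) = 2507806/ 675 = 3715.27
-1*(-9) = 9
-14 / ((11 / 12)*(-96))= 7 / 44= 0.16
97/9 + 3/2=221/18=12.28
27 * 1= 27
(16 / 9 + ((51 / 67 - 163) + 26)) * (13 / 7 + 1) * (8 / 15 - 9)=41188640 / 12663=3252.68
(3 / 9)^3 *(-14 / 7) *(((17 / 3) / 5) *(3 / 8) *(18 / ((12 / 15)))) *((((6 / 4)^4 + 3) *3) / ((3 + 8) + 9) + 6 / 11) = -35003 / 28160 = -1.24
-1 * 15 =-15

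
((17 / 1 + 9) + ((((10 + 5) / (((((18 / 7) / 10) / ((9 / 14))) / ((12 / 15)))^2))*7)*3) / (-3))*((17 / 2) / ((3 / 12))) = -13396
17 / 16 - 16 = -239 / 16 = -14.94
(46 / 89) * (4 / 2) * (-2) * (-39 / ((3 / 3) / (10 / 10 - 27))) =-186576 / 89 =-2096.36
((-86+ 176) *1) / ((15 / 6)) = 36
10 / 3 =3.33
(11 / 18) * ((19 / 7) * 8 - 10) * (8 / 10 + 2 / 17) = 11726 / 1785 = 6.57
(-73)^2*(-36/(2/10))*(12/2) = -5755320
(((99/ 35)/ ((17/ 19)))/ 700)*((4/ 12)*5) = 627/ 83300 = 0.01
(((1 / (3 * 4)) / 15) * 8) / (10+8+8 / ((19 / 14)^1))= 19 / 10215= 0.00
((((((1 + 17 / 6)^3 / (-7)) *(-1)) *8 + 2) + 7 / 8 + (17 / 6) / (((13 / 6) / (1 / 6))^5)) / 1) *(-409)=-15441463874827 / 561395016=-27505.52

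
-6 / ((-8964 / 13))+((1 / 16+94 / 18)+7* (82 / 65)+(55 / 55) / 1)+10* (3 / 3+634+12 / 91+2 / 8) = 11545110127 / 1812720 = 6368.94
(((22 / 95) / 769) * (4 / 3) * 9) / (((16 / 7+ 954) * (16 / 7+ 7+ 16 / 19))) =2156 / 5778277535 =0.00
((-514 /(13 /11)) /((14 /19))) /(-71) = 53713 /6461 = 8.31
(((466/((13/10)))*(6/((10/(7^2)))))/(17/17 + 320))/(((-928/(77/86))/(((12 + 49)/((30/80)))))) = -53625649/10407462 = -5.15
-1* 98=-98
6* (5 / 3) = 10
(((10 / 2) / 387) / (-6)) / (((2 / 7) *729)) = -35 / 3385476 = -0.00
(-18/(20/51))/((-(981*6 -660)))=153/17420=0.01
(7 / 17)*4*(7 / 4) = 49 / 17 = 2.88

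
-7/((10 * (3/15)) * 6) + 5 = 53/12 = 4.42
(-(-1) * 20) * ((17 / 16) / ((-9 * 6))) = -85 / 216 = -0.39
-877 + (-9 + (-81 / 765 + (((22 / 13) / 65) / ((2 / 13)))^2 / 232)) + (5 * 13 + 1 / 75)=-41046574573 / 49990200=-821.09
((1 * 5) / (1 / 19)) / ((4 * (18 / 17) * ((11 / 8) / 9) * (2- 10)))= -1615 / 88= -18.35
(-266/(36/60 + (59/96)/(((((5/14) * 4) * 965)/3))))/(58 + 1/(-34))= -2792787200/366000903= -7.63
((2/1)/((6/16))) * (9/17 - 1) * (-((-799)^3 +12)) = -65290545536/51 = -1280206775.22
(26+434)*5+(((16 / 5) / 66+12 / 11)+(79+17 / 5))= 393284 / 165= 2383.54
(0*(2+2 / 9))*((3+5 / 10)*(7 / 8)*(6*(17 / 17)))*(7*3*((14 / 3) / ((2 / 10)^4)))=0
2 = 2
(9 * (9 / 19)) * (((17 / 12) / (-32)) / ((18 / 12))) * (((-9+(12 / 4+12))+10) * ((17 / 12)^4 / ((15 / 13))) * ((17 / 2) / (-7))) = 313788397 / 36771840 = 8.53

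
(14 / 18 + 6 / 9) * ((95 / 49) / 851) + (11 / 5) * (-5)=-4126966 / 375291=-11.00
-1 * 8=-8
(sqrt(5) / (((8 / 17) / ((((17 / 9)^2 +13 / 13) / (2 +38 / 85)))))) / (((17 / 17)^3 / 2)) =267325 * sqrt(5) / 33696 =17.74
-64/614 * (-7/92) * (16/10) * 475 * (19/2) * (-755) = -43232.06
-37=-37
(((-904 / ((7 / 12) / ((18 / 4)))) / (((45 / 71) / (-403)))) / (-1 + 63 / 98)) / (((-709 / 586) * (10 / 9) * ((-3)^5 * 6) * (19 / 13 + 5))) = -49262086484 / 50250375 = -980.33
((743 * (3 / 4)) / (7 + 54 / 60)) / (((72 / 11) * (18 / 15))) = 204325 / 22752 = 8.98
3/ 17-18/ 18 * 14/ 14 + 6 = 88/ 17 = 5.18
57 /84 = 19 /28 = 0.68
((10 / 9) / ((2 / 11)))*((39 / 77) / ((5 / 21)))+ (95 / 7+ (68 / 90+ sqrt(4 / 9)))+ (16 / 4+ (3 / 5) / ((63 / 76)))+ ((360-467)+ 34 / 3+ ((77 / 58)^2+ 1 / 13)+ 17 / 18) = -276270881 / 4591860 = -60.17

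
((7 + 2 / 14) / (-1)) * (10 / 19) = -500 / 133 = -3.76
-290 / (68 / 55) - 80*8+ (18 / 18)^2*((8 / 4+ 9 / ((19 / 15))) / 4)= -1126989 / 1292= -872.28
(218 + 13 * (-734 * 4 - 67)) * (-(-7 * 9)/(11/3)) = -7337169/11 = -667015.36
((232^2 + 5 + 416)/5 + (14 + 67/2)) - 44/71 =1547215/142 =10895.88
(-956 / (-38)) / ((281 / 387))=184986 / 5339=34.65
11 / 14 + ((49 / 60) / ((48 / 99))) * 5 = 4125 / 448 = 9.21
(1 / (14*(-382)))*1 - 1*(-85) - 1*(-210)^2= -235392221 / 5348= -44015.00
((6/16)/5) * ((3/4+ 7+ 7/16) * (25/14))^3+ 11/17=359278572437/1528561664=235.04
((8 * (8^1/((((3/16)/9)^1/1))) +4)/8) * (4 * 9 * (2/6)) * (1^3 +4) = 23070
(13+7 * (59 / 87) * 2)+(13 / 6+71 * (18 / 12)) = 131.16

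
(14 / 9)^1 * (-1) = -14 / 9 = -1.56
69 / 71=0.97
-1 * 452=-452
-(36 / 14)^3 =-5832 / 343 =-17.00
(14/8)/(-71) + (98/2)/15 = 3.24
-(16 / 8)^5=-32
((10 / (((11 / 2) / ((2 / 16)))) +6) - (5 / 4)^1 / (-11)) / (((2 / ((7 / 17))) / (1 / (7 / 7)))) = 1953 / 1496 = 1.31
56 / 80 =7 / 10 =0.70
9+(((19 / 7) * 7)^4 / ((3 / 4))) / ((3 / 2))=1042649 / 9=115849.89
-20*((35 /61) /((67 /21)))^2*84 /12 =-75631500 /16703569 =-4.53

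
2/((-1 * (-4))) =1/2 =0.50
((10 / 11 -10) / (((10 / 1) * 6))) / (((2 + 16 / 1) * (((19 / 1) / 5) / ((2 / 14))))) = -25 / 79002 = -0.00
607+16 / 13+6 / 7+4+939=141240 / 91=1552.09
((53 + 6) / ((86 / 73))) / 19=4307 / 1634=2.64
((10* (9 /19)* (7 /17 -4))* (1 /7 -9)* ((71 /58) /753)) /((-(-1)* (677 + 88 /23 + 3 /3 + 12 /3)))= 15440015 /43267606151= 0.00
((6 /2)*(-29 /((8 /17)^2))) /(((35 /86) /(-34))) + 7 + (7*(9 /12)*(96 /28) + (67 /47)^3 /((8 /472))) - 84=1914725152259 /58140880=32932.51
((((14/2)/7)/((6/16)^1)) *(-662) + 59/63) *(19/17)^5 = -275235736543/89450991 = -3076.94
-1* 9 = -9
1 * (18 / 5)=18 / 5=3.60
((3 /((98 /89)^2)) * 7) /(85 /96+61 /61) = 570312 /62083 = 9.19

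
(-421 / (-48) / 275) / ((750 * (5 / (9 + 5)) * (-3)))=-2947 / 74250000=-0.00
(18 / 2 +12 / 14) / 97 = 69 / 679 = 0.10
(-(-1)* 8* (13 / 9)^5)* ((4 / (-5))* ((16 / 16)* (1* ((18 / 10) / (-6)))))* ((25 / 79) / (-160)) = -371293 / 15549570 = -0.02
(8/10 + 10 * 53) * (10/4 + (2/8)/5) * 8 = 270708/25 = 10828.32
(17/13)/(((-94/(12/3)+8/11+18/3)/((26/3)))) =-748/1107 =-0.68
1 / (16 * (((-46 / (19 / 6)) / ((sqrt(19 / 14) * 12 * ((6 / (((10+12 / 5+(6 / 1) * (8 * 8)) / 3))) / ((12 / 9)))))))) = -2565 * sqrt(266) / 20422528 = -0.00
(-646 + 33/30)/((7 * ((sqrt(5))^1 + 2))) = 6449/35 - 6449 * sqrt(5)/70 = -21.75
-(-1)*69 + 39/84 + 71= 3933/28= 140.46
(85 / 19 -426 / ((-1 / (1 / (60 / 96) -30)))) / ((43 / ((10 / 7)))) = -2297846 / 5719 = -401.79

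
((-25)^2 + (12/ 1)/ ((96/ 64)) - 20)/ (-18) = -34.06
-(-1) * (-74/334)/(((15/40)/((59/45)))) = -17464/22545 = -0.77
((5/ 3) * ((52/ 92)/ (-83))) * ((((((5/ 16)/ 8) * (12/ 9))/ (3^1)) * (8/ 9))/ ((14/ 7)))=-325/ 3711096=-0.00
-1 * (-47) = 47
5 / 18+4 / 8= 7 / 9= 0.78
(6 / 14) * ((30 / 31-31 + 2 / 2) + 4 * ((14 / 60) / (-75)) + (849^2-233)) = 25128796066 / 81375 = 308802.41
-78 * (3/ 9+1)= -104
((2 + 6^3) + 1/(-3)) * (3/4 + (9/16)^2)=59423/256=232.12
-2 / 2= -1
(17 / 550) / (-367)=-17 / 201850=-0.00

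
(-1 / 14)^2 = 1 / 196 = 0.01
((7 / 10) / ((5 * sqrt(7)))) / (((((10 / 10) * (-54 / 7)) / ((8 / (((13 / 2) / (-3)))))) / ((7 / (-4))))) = -49 * sqrt(7) / 2925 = -0.04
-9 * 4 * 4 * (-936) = 134784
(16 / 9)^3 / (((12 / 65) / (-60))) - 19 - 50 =-1381501 / 729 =-1895.06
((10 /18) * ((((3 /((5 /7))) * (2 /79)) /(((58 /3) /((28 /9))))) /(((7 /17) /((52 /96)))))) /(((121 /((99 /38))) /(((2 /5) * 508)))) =392938 /7182285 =0.05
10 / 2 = 5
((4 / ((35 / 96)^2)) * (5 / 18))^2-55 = 14.88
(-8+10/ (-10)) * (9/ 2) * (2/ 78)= -1.04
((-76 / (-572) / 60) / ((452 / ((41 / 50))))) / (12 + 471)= 0.00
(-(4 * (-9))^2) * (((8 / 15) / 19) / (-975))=1152 / 30875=0.04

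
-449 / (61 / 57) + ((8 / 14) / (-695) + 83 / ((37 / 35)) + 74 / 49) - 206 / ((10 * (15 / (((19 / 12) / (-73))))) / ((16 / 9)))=-771447674474234 / 2272429021275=-339.48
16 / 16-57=-56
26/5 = 5.20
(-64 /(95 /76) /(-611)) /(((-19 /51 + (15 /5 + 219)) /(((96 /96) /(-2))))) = -6528 /34530665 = -0.00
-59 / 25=-2.36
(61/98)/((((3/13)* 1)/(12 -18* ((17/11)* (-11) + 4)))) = 32513/49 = 663.53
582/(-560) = -291/280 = -1.04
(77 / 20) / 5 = 77 / 100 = 0.77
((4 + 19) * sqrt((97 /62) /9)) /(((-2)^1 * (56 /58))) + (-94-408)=-506.97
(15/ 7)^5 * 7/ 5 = 151875/ 2401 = 63.25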